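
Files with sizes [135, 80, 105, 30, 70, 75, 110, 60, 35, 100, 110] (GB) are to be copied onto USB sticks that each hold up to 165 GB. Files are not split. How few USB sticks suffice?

7

Total = 135 + 110 + 110 + 105 + 100 + 80 + 75 + 70 + 60 + 35 + 30 = 910 GB.
Lower bound: ⌈910/165⌉ = 6 USB sticks.
A packing using 7 USB sticks:
  USB stick 1: 135 + 30 = 165
  USB stick 2: 110 + 35 = 145
  USB stick 3: 110 = 110
  USB stick 4: 105 + 60 = 165
  USB stick 5: 100 = 100
  USB stick 6: 80 + 75 = 155
  USB stick 7: 70 = 70
No arrangement into 6 USB sticks stays within capacity, so 7 is optimal.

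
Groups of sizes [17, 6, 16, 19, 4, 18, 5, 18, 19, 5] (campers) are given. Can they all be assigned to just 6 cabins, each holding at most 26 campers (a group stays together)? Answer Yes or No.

A valid assignment using 6 cabins:
  cabin 1: 19 + 6 = 25
  cabin 2: 19 + 5 = 24
  cabin 3: 18 + 5 = 23
  cabin 4: 18 + 4 = 22
  cabin 5: 17 = 17
  cabin 6: 16 = 16
Every load is within 26 campers, so 6 cabins suffice.

Yes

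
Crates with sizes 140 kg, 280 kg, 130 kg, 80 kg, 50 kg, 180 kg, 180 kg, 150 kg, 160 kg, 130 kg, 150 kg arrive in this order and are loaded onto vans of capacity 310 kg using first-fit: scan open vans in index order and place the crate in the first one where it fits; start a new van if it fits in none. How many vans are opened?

  140 → van 1 (new)  [load 140/310]
  280 → van 2 (new)  [load 280/310]
  130 → van 1  [load 270/310]
  80 → van 3 (new)  [load 80/310]
  50 → van 3  [load 130/310]
  180 → van 3  [load 310/310]
  180 → van 4 (new)  [load 180/310]
  150 → van 5 (new)  [load 150/310]
  160 → van 5  [load 310/310]
  130 → van 4  [load 310/310]
  150 → van 6 (new)  [load 150/310]
6 vans opened.

6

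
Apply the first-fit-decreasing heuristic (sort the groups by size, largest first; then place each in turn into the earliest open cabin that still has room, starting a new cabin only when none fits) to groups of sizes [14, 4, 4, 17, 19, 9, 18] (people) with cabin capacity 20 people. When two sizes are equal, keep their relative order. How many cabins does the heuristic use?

Sorted descending: 19, 18, 17, 14, 9, 4, 4.
  19 → cabin 1 (new)  [load 19/20]
  18 → cabin 2 (new)  [load 18/20]
  17 → cabin 3 (new)  [load 17/20]
  14 → cabin 4 (new)  [load 14/20]
  9 → cabin 5 (new)  [load 9/20]
  4 → cabin 4  [load 18/20]
  4 → cabin 5  [load 13/20]
5 cabins opened.

5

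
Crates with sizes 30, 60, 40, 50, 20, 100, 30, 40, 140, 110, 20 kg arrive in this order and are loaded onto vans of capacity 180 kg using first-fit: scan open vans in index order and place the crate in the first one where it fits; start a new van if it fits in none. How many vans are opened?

4

  30 → van 1 (new)  [load 30/180]
  60 → van 1  [load 90/180]
  40 → van 1  [load 130/180]
  50 → van 1  [load 180/180]
  20 → van 2 (new)  [load 20/180]
  100 → van 2  [load 120/180]
  30 → van 2  [load 150/180]
  40 → van 3 (new)  [load 40/180]
  140 → van 3  [load 180/180]
  110 → van 4 (new)  [load 110/180]
  20 → van 2  [load 170/180]
4 vans opened.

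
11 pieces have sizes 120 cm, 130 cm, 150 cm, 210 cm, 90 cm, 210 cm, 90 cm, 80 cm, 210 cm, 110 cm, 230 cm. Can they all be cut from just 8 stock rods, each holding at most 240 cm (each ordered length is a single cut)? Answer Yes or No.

A valid assignment using 8 stock rods:
  stock rod 1: 230 = 230
  stock rod 2: 210 = 210
  stock rod 3: 210 = 210
  stock rod 4: 210 = 210
  stock rod 5: 150 + 90 = 240
  stock rod 6: 130 + 110 = 240
  stock rod 7: 120 + 90 = 210
  stock rod 8: 80 = 80
Every load is within 240 cm, so 8 stock rods suffice.

Yes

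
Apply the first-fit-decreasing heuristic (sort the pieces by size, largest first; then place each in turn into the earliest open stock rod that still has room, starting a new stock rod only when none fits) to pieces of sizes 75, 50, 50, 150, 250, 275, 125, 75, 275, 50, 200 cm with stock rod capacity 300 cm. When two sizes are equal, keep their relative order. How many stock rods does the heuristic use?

6

Sorted descending: 275, 275, 250, 200, 150, 125, 75, 75, 50, 50, 50.
  275 → stock rod 1 (new)  [load 275/300]
  275 → stock rod 2 (new)  [load 275/300]
  250 → stock rod 3 (new)  [load 250/300]
  200 → stock rod 4 (new)  [load 200/300]
  150 → stock rod 5 (new)  [load 150/300]
  125 → stock rod 5  [load 275/300]
  75 → stock rod 4  [load 275/300]
  75 → stock rod 6 (new)  [load 75/300]
  50 → stock rod 3  [load 300/300]
  50 → stock rod 6  [load 125/300]
  50 → stock rod 6  [load 175/300]
6 stock rods opened.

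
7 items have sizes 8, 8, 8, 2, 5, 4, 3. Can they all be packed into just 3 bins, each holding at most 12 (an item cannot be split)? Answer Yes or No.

Total = 38; ⌈38/12⌉ = 4.
At least 4 bins are required, but only 3 are allowed.

No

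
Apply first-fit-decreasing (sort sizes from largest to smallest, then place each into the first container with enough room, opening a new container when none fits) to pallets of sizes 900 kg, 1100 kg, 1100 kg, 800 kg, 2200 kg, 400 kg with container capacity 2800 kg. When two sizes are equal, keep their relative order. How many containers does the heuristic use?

Sorted descending: 2200, 1100, 1100, 900, 800, 400.
  2200 → container 1 (new)  [load 2200/2800]
  1100 → container 2 (new)  [load 1100/2800]
  1100 → container 2  [load 2200/2800]
  900 → container 3 (new)  [load 900/2800]
  800 → container 3  [load 1700/2800]
  400 → container 1  [load 2600/2800]
3 containers opened.

3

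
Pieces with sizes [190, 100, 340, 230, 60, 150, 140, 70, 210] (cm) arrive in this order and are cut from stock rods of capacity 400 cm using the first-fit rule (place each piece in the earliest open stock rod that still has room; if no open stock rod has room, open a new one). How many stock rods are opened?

  190 → stock rod 1 (new)  [load 190/400]
  100 → stock rod 1  [load 290/400]
  340 → stock rod 2 (new)  [load 340/400]
  230 → stock rod 3 (new)  [load 230/400]
  60 → stock rod 1  [load 350/400]
  150 → stock rod 3  [load 380/400]
  140 → stock rod 4 (new)  [load 140/400]
  70 → stock rod 4  [load 210/400]
  210 → stock rod 5 (new)  [load 210/400]
5 stock rods opened.

5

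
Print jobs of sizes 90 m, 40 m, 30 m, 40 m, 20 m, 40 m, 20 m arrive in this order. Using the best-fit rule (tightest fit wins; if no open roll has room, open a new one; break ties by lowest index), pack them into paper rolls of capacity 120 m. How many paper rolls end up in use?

3

  90 → roll 1 (new)  [load 90/120]
  40 → roll 2 (new)  [load 40/120]
  30 → roll 1  [load 120/120]
  40 → roll 2  [load 80/120]
  20 → roll 2  [load 100/120]
  40 → roll 3 (new)  [load 40/120]
  20 → roll 2  [load 120/120]
3 paper rolls opened.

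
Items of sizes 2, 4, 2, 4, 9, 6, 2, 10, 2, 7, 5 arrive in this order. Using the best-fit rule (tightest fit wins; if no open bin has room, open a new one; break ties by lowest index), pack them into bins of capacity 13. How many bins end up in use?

  2 → bin 1 (new)  [load 2/13]
  4 → bin 1  [load 6/13]
  2 → bin 1  [load 8/13]
  4 → bin 1  [load 12/13]
  9 → bin 2 (new)  [load 9/13]
  6 → bin 3 (new)  [load 6/13]
  2 → bin 2  [load 11/13]
  10 → bin 4 (new)  [load 10/13]
  2 → bin 2  [load 13/13]
  7 → bin 3  [load 13/13]
  5 → bin 5 (new)  [load 5/13]
5 bins opened.

5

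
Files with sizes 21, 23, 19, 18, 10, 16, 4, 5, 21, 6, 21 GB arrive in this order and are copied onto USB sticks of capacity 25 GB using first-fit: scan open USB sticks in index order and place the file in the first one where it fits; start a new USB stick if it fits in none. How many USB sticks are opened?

8

  21 → USB stick 1 (new)  [load 21/25]
  23 → USB stick 2 (new)  [load 23/25]
  19 → USB stick 3 (new)  [load 19/25]
  18 → USB stick 4 (new)  [load 18/25]
  10 → USB stick 5 (new)  [load 10/25]
  16 → USB stick 6 (new)  [load 16/25]
  4 → USB stick 1  [load 25/25]
  5 → USB stick 3  [load 24/25]
  21 → USB stick 7 (new)  [load 21/25]
  6 → USB stick 4  [load 24/25]
  21 → USB stick 8 (new)  [load 21/25]
8 USB sticks opened.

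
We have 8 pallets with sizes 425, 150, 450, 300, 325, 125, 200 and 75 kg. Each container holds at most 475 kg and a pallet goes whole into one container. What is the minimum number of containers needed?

5

Total = 450 + 425 + 325 + 300 + 200 + 150 + 125 + 75 = 2050 kg.
Lower bound: ⌈2050/475⌉ = 5 containers.
A packing using 5 containers:
  container 1: 450 = 450
  container 2: 425 = 425
  container 3: 325 + 150 = 475
  container 4: 300 + 125 = 425
  container 5: 200 + 75 = 275
This matches the lower bound, so 5 is optimal.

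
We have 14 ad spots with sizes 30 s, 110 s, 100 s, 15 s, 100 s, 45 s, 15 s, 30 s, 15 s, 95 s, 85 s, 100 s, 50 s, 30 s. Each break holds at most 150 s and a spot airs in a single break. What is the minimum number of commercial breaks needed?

Total = 110 + 100 + 100 + 100 + 95 + 85 + 50 + 45 + 30 + 30 + 30 + 15 + 15 + 15 = 820 s.
Lower bound: ⌈820/150⌉ = 6 commercial breaks.
A packing using 6 commercial breaks:
  break 1: 110 + 30 = 140
  break 2: 100 + 50 = 150
  break 3: 100 + 45 = 145
  break 4: 100 + 30 + 15 = 145
  break 5: 95 + 30 + 15 = 140
  break 6: 85 + 15 = 100
This matches the lower bound, so 6 is optimal.

6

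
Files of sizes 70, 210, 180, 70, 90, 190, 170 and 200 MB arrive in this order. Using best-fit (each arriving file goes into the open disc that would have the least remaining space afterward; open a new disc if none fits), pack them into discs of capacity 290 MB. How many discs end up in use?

  70 → disc 1 (new)  [load 70/290]
  210 → disc 1  [load 280/290]
  180 → disc 2 (new)  [load 180/290]
  70 → disc 2  [load 250/290]
  90 → disc 3 (new)  [load 90/290]
  190 → disc 3  [load 280/290]
  170 → disc 4 (new)  [load 170/290]
  200 → disc 5 (new)  [load 200/290]
5 discs opened.

5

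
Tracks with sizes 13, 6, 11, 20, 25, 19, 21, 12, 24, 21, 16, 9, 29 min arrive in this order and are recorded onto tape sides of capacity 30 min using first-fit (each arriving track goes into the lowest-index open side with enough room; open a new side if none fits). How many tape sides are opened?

  13 → side 1 (new)  [load 13/30]
  6 → side 1  [load 19/30]
  11 → side 1  [load 30/30]
  20 → side 2 (new)  [load 20/30]
  25 → side 3 (new)  [load 25/30]
  19 → side 4 (new)  [load 19/30]
  21 → side 5 (new)  [load 21/30]
  12 → side 6 (new)  [load 12/30]
  24 → side 7 (new)  [load 24/30]
  21 → side 8 (new)  [load 21/30]
  16 → side 6  [load 28/30]
  9 → side 2  [load 29/30]
  29 → side 9 (new)  [load 29/30]
9 tape sides opened.

9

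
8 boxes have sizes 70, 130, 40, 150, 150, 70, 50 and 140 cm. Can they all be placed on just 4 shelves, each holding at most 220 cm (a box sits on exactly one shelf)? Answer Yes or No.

A valid assignment using 4 shelves:
  shelf 1: 150 + 70 = 220
  shelf 2: 150 + 70 = 220
  shelf 3: 140 + 50 = 190
  shelf 4: 130 + 40 = 170
Every load is within 220 cm, so 4 shelves suffice.

Yes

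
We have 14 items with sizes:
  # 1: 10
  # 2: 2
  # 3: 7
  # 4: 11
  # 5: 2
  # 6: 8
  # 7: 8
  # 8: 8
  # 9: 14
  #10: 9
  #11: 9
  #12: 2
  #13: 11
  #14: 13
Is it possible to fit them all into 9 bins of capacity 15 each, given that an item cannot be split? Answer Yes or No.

Total = 114; ⌈114/15⌉ = 8.
10 items each exceed half the capacity and cannot share a bin, forcing at least 10 bins.
At least 10 bins are required, but only 9 are allowed.

No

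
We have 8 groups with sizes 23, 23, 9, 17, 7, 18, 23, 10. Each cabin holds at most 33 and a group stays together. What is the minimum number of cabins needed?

Total = 23 + 23 + 23 + 18 + 17 + 10 + 9 + 7 = 130.
Lower bound: ⌈130/33⌉ = 4 cabins.
Also, 5 groups each exceed 33/2, and no two of those can share a cabin, so at least 5 cabins are needed.
A packing using 5 cabins:
  cabin 1: 23 + 10 = 33
  cabin 2: 23 + 9 = 32
  cabin 3: 23 + 7 = 30
  cabin 4: 18 = 18
  cabin 5: 17 = 17
This matches the lower bound, so 5 is optimal.

5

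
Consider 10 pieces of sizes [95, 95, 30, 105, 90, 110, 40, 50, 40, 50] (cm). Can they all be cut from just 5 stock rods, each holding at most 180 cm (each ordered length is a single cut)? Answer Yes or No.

Yes

A valid assignment using 5 stock rods:
  stock rod 1: 110 + 50 = 160
  stock rod 2: 105 + 50 = 155
  stock rod 3: 95 + 40 + 40 = 175
  stock rod 4: 95 + 30 = 125
  stock rod 5: 90 = 90
Every load is within 180 cm, so 5 stock rods suffice.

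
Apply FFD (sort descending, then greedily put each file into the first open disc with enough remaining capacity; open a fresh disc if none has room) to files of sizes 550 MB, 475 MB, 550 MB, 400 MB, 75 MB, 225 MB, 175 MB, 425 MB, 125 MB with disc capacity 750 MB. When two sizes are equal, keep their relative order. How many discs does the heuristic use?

5

Sorted descending: 550, 550, 475, 425, 400, 225, 175, 125, 75.
  550 → disc 1 (new)  [load 550/750]
  550 → disc 2 (new)  [load 550/750]
  475 → disc 3 (new)  [load 475/750]
  425 → disc 4 (new)  [load 425/750]
  400 → disc 5 (new)  [load 400/750]
  225 → disc 3  [load 700/750]
  175 → disc 1  [load 725/750]
  125 → disc 2  [load 675/750]
  75 → disc 2  [load 750/750]
5 discs opened.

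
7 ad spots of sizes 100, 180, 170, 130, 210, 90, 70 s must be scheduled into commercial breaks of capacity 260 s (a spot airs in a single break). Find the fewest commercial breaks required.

Total = 210 + 180 + 170 + 130 + 100 + 90 + 70 = 950 s.
Lower bound: ⌈950/260⌉ = 4 commercial breaks.
A packing using 4 commercial breaks:
  break 1: 210 = 210
  break 2: 180 + 70 = 250
  break 3: 170 + 90 = 260
  break 4: 130 + 100 = 230
This matches the lower bound, so 4 is optimal.

4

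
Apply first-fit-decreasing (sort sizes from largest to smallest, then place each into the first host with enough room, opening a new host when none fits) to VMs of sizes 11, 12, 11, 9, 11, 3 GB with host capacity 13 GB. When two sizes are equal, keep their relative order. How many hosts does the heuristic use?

5

Sorted descending: 12, 11, 11, 11, 9, 3.
  12 → host 1 (new)  [load 12/13]
  11 → host 2 (new)  [load 11/13]
  11 → host 3 (new)  [load 11/13]
  11 → host 4 (new)  [load 11/13]
  9 → host 5 (new)  [load 9/13]
  3 → host 5  [load 12/13]
5 hosts opened.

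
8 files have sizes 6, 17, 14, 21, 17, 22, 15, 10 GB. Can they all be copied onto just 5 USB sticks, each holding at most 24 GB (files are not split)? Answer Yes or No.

No

Total = 122 GB; ⌈122/24⌉ = 6.
At least 6 USB sticks are required, but only 5 are allowed.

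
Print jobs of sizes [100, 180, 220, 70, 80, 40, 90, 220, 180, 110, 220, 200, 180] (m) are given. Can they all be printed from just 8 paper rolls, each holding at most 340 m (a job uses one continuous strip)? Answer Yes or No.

A valid assignment using 7 paper rolls:
  roll 1: 220 + 110 = 330
  roll 2: 220 + 100 = 320
  roll 3: 220 + 90 = 310
  roll 4: 200 + 80 + 40 = 320
  roll 5: 180 + 70 = 250
  roll 6: 180 = 180
  roll 7: 180 = 180
That uses only 7 ≤ 8, so 8 paper rolls are enough.

Yes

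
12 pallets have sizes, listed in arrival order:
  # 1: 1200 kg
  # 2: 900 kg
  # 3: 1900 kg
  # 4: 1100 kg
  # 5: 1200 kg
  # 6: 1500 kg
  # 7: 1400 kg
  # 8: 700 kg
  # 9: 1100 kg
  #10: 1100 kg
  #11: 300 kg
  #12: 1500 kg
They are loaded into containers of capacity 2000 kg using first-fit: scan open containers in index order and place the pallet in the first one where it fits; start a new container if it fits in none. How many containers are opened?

  1200 → container 1 (new)  [load 1200/2000]
  900 → container 2 (new)  [load 900/2000]
  1900 → container 3 (new)  [load 1900/2000]
  1100 → container 2  [load 2000/2000]
  1200 → container 4 (new)  [load 1200/2000]
  1500 → container 5 (new)  [load 1500/2000]
  1400 → container 6 (new)  [load 1400/2000]
  700 → container 1  [load 1900/2000]
  1100 → container 7 (new)  [load 1100/2000]
  1100 → container 8 (new)  [load 1100/2000]
  300 → container 4  [load 1500/2000]
  1500 → container 9 (new)  [load 1500/2000]
9 containers opened.

9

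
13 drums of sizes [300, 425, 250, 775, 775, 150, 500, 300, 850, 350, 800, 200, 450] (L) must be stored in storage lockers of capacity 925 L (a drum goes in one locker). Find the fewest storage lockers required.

8

Total = 850 + 800 + 775 + 775 + 500 + 450 + 425 + 350 + 300 + 300 + 250 + 200 + 150 = 6125 L.
Lower bound: ⌈6125/925⌉ = 7 storage lockers.
A packing using 8 storage lockers:
  locker 1: 850 = 850
  locker 2: 800 = 800
  locker 3: 775 + 150 = 925
  locker 4: 775 = 775
  locker 5: 500 + 425 = 925
  locker 6: 450 + 350 = 800
  locker 7: 300 + 300 + 250 = 850
  locker 8: 200 = 200
No arrangement into 7 storage lockers stays within capacity, so 8 is optimal.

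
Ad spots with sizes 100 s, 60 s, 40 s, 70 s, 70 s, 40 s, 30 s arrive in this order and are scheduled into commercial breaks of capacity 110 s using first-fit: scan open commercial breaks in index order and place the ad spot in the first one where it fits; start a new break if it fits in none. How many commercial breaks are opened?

  100 → break 1 (new)  [load 100/110]
  60 → break 2 (new)  [load 60/110]
  40 → break 2  [load 100/110]
  70 → break 3 (new)  [load 70/110]
  70 → break 4 (new)  [load 70/110]
  40 → break 3  [load 110/110]
  30 → break 4  [load 100/110]
4 commercial breaks opened.

4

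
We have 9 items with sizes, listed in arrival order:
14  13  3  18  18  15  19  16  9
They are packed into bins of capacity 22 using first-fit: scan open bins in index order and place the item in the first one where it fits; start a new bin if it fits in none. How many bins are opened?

7

  14 → bin 1 (new)  [load 14/22]
  13 → bin 2 (new)  [load 13/22]
  3 → bin 1  [load 17/22]
  18 → bin 3 (new)  [load 18/22]
  18 → bin 4 (new)  [load 18/22]
  15 → bin 5 (new)  [load 15/22]
  19 → bin 6 (new)  [load 19/22]
  16 → bin 7 (new)  [load 16/22]
  9 → bin 2  [load 22/22]
7 bins opened.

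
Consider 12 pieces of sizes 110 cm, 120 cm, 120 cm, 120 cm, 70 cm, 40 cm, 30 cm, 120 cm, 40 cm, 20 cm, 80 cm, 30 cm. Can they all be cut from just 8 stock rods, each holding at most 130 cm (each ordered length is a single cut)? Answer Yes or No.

A valid assignment using 8 stock rods:
  stock rod 1: 120 = 120
  stock rod 2: 120 = 120
  stock rod 3: 120 = 120
  stock rod 4: 120 = 120
  stock rod 5: 110 + 20 = 130
  stock rod 6: 80 + 40 = 120
  stock rod 7: 70 + 40 = 110
  stock rod 8: 30 + 30 = 60
Every load is within 130 cm, so 8 stock rods suffice.

Yes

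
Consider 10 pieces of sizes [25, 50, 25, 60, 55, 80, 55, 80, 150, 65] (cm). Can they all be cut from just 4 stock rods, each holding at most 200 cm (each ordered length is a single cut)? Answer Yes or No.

A valid assignment using 4 stock rods:
  stock rod 1: 150 + 50 = 200
  stock rod 2: 80 + 80 + 25 = 185
  stock rod 3: 65 + 60 + 55 = 180
  stock rod 4: 55 + 25 = 80
Every load is within 200 cm, so 4 stock rods suffice.

Yes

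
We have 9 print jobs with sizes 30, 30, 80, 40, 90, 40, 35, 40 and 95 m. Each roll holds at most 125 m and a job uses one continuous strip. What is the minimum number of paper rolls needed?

4

Total = 95 + 90 + 80 + 40 + 40 + 40 + 35 + 30 + 30 = 480 m.
Lower bound: ⌈480/125⌉ = 4 paper rolls.
A packing using 4 paper rolls:
  roll 1: 95 + 30 = 125
  roll 2: 90 + 35 = 125
  roll 3: 80 + 40 = 120
  roll 4: 40 + 40 + 30 = 110
This matches the lower bound, so 4 is optimal.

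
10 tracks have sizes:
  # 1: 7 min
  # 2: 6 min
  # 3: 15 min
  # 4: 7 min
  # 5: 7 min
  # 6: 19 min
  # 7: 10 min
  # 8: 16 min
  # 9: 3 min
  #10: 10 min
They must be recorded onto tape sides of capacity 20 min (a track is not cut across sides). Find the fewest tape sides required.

Total = 19 + 16 + 15 + 10 + 10 + 7 + 7 + 7 + 6 + 3 = 100 min.
Lower bound: ⌈100/20⌉ = 5 tape sides.
A packing using 6 tape sides:
  side 1: 19 = 19
  side 2: 16 + 3 = 19
  side 3: 15 = 15
  side 4: 10 + 10 = 20
  side 5: 7 + 7 + 6 = 20
  side 6: 7 = 7
No arrangement into 5 tape sides stays within capacity, so 6 is optimal.

6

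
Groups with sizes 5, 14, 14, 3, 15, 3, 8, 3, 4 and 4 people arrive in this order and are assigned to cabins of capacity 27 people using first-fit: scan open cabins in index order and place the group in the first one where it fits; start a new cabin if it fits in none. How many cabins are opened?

3

  5 → cabin 1 (new)  [load 5/27]
  14 → cabin 1  [load 19/27]
  14 → cabin 2 (new)  [load 14/27]
  3 → cabin 1  [load 22/27]
  15 → cabin 3 (new)  [load 15/27]
  3 → cabin 1  [load 25/27]
  8 → cabin 2  [load 22/27]
  3 → cabin 2  [load 25/27]
  4 → cabin 3  [load 19/27]
  4 → cabin 3  [load 23/27]
3 cabins opened.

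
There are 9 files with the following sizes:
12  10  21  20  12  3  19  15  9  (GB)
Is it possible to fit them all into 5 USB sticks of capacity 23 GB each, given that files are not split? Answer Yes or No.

Total = 121 GB; ⌈121/23⌉ = 6.
At least 6 USB sticks are required, but only 5 are allowed.

No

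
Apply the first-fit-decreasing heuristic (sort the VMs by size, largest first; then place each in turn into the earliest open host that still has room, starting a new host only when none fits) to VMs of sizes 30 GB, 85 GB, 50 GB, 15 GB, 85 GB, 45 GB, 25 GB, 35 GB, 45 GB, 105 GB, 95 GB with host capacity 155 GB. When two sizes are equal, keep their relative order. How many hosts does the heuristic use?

Sorted descending: 105, 95, 85, 85, 50, 45, 45, 35, 30, 25, 15.
  105 → host 1 (new)  [load 105/155]
  95 → host 2 (new)  [load 95/155]
  85 → host 3 (new)  [load 85/155]
  85 → host 4 (new)  [load 85/155]
  50 → host 1  [load 155/155]
  45 → host 2  [load 140/155]
  45 → host 3  [load 130/155]
  35 → host 4  [load 120/155]
  30 → host 4  [load 150/155]
  25 → host 3  [load 155/155]
  15 → host 2  [load 155/155]
4 hosts opened.

4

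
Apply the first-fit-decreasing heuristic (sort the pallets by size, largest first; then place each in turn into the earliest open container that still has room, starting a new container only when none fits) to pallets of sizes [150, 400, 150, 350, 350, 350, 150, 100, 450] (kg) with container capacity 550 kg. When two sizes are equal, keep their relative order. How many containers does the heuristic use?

Sorted descending: 450, 400, 350, 350, 350, 150, 150, 150, 100.
  450 → container 1 (new)  [load 450/550]
  400 → container 2 (new)  [load 400/550]
  350 → container 3 (new)  [load 350/550]
  350 → container 4 (new)  [load 350/550]
  350 → container 5 (new)  [load 350/550]
  150 → container 2  [load 550/550]
  150 → container 3  [load 500/550]
  150 → container 4  [load 500/550]
  100 → container 1  [load 550/550]
5 containers opened.

5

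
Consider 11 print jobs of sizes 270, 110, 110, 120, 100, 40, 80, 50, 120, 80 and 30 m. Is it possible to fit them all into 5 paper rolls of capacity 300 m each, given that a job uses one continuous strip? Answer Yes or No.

A valid assignment using 4 paper rolls:
  roll 1: 270 + 30 = 300
  roll 2: 120 + 120 + 50 = 290
  roll 3: 110 + 110 + 80 = 300
  roll 4: 100 + 80 + 40 = 220
That uses only 4 ≤ 5, so 5 paper rolls are enough.

Yes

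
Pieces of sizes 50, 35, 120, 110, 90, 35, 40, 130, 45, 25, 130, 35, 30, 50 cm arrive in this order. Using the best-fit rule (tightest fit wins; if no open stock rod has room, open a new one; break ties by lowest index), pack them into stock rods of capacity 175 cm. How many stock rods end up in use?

6

  50 → stock rod 1 (new)  [load 50/175]
  35 → stock rod 1  [load 85/175]
  120 → stock rod 2 (new)  [load 120/175]
  110 → stock rod 3 (new)  [load 110/175]
  90 → stock rod 1  [load 175/175]
  35 → stock rod 2  [load 155/175]
  40 → stock rod 3  [load 150/175]
  130 → stock rod 4 (new)  [load 130/175]
  45 → stock rod 4  [load 175/175]
  25 → stock rod 3  [load 175/175]
  130 → stock rod 5 (new)  [load 130/175]
  35 → stock rod 5  [load 165/175]
  30 → stock rod 6 (new)  [load 30/175]
  50 → stock rod 6  [load 80/175]
6 stock rods opened.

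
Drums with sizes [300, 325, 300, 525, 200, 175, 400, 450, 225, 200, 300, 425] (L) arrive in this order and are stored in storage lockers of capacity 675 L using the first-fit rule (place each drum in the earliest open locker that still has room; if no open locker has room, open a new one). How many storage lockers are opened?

7

  300 → locker 1 (new)  [load 300/675]
  325 → locker 1  [load 625/675]
  300 → locker 2 (new)  [load 300/675]
  525 → locker 3 (new)  [load 525/675]
  200 → locker 2  [load 500/675]
  175 → locker 2  [load 675/675]
  400 → locker 4 (new)  [load 400/675]
  450 → locker 5 (new)  [load 450/675]
  225 → locker 4  [load 625/675]
  200 → locker 5  [load 650/675]
  300 → locker 6 (new)  [load 300/675]
  425 → locker 7 (new)  [load 425/675]
7 storage lockers opened.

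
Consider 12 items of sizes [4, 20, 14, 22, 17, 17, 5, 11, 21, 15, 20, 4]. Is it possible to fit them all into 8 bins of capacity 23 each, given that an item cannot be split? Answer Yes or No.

Total = 170; ⌈170/23⌉ = 8.
The bound of 8 does not rule out 8, but exhaustive search shows no assignment into 8 bins of capacity 23 exists — the minimum is 9.

No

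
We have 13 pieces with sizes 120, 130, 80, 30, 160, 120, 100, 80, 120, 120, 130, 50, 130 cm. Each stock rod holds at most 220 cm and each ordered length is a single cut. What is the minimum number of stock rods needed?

8

Total = 160 + 130 + 130 + 130 + 120 + 120 + 120 + 120 + 100 + 80 + 80 + 50 + 30 = 1370 cm.
Lower bound: ⌈1370/220⌉ = 7 stock rods.
Also, 8 pieces each exceed 110 cm, and no two of those can share a stock rod, so at least 8 stock rods are needed.
A packing using 8 stock rods:
  stock rod 1: 160 + 50 = 210
  stock rod 2: 130 + 80 = 210
  stock rod 3: 130 + 80 = 210
  stock rod 4: 130 + 30 = 160
  stock rod 5: 120 + 100 = 220
  stock rod 6: 120 = 120
  stock rod 7: 120 = 120
  stock rod 8: 120 = 120
This matches the lower bound, so 8 is optimal.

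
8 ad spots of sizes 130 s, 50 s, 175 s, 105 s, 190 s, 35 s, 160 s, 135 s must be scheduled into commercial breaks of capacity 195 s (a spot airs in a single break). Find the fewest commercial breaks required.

6

Total = 190 + 175 + 160 + 135 + 130 + 105 + 50 + 35 = 980 s.
Lower bound: ⌈980/195⌉ = 6 commercial breaks.
A packing using 6 commercial breaks:
  break 1: 190 = 190
  break 2: 175 = 175
  break 3: 160 + 35 = 195
  break 4: 135 + 50 = 185
  break 5: 130 = 130
  break 6: 105 = 105
This matches the lower bound, so 6 is optimal.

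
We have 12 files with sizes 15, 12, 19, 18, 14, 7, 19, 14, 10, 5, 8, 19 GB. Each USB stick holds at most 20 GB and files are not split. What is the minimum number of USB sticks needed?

Total = 19 + 19 + 19 + 18 + 15 + 14 + 14 + 12 + 10 + 8 + 7 + 5 = 160 GB.
Lower bound: ⌈160/20⌉ = 8 USB sticks.
A packing using 9 USB sticks:
  USB stick 1: 19 = 19
  USB stick 2: 19 = 19
  USB stick 3: 19 = 19
  USB stick 4: 18 = 18
  USB stick 5: 15 + 5 = 20
  USB stick 6: 14 = 14
  USB stick 7: 14 = 14
  USB stick 8: 12 + 8 = 20
  USB stick 9: 10 + 7 = 17
No arrangement into 8 USB sticks stays within capacity, so 9 is optimal.

9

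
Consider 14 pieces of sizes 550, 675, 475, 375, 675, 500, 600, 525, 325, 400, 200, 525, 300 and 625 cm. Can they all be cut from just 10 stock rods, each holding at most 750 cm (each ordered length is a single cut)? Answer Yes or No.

No

Total = 6750 cm; ⌈6750/750⌉ = 9.
10 pieces each exceed half the capacity and cannot share a stock rod, forcing at least 10 stock rods.
The bound of 10 does not rule out 10, but exhaustive search shows no assignment into 10 stock rods of capacity 750 cm exists — the minimum is 11.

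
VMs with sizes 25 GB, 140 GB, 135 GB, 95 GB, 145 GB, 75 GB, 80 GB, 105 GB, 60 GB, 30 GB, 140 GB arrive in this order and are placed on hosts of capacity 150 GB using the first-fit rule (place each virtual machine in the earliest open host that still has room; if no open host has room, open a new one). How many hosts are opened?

  25 → host 1 (new)  [load 25/150]
  140 → host 2 (new)  [load 140/150]
  135 → host 3 (new)  [load 135/150]
  95 → host 1  [load 120/150]
  145 → host 4 (new)  [load 145/150]
  75 → host 5 (new)  [load 75/150]
  80 → host 6 (new)  [load 80/150]
  105 → host 7 (new)  [load 105/150]
  60 → host 5  [load 135/150]
  30 → host 1  [load 150/150]
  140 → host 8 (new)  [load 140/150]
8 hosts opened.

8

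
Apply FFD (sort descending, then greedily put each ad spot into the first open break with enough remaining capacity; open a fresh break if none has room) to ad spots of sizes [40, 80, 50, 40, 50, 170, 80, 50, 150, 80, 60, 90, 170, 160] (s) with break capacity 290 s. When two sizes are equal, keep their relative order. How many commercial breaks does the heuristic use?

5

Sorted descending: 170, 170, 160, 150, 90, 80, 80, 80, 60, 50, 50, 50, 40, 40.
  170 → break 1 (new)  [load 170/290]
  170 → break 2 (new)  [load 170/290]
  160 → break 3 (new)  [load 160/290]
  150 → break 4 (new)  [load 150/290]
  90 → break 1  [load 260/290]
  80 → break 2  [load 250/290]
  80 → break 3  [load 240/290]
  80 → break 4  [load 230/290]
  60 → break 4  [load 290/290]
  50 → break 3  [load 290/290]
  50 → break 5 (new)  [load 50/290]
  50 → break 5  [load 100/290]
  40 → break 2  [load 290/290]
  40 → break 5  [load 140/290]
5 commercial breaks opened.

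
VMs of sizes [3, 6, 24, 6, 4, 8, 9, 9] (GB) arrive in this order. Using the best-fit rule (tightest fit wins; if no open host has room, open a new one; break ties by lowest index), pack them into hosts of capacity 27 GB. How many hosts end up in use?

3

  3 → host 1 (new)  [load 3/27]
  6 → host 1  [load 9/27]
  24 → host 2 (new)  [load 24/27]
  6 → host 1  [load 15/27]
  4 → host 1  [load 19/27]
  8 → host 1  [load 27/27]
  9 → host 3 (new)  [load 9/27]
  9 → host 3  [load 18/27]
3 hosts opened.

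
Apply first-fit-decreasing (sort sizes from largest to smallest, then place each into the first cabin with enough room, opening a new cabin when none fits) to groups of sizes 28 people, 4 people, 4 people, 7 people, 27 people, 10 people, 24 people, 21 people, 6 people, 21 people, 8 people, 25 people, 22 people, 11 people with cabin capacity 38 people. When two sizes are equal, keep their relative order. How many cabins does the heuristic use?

Sorted descending: 28, 27, 25, 24, 22, 21, 21, 11, 10, 8, 7, 6, 4, 4.
  28 → cabin 1 (new)  [load 28/38]
  27 → cabin 2 (new)  [load 27/38]
  25 → cabin 3 (new)  [load 25/38]
  24 → cabin 4 (new)  [load 24/38]
  22 → cabin 5 (new)  [load 22/38]
  21 → cabin 6 (new)  [load 21/38]
  21 → cabin 7 (new)  [load 21/38]
  11 → cabin 2  [load 38/38]
  10 → cabin 1  [load 38/38]
  8 → cabin 3  [load 33/38]
  7 → cabin 4  [load 31/38]
  6 → cabin 4  [load 37/38]
  4 → cabin 3  [load 37/38]
  4 → cabin 5  [load 26/38]
7 cabins opened.

7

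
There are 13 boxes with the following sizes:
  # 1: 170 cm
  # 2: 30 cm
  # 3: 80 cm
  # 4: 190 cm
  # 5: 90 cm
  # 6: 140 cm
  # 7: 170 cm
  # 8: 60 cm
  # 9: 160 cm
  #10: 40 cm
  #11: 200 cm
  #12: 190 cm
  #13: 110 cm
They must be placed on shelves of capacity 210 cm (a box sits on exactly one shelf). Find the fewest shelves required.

Total = 200 + 190 + 190 + 170 + 170 + 160 + 140 + 110 + 90 + 80 + 60 + 40 + 30 = 1630 cm.
Lower bound: ⌈1630/210⌉ = 8 shelves.
A packing using 9 shelves:
  shelf 1: 200 = 200
  shelf 2: 190 = 190
  shelf 3: 190 = 190
  shelf 4: 170 + 40 = 210
  shelf 5: 170 + 30 = 200
  shelf 6: 160 = 160
  shelf 7: 140 + 60 = 200
  shelf 8: 110 + 90 = 200
  shelf 9: 80 = 80
No arrangement into 8 shelves stays within capacity, so 9 is optimal.

9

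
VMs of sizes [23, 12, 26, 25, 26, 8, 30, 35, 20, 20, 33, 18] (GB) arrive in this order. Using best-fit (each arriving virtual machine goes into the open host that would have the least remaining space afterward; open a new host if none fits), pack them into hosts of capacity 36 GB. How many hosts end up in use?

  23 → host 1 (new)  [load 23/36]
  12 → host 1  [load 35/36]
  26 → host 2 (new)  [load 26/36]
  25 → host 3 (new)  [load 25/36]
  26 → host 4 (new)  [load 26/36]
  8 → host 2  [load 34/36]
  30 → host 5 (new)  [load 30/36]
  35 → host 6 (new)  [load 35/36]
  20 → host 7 (new)  [load 20/36]
  20 → host 8 (new)  [load 20/36]
  33 → host 9 (new)  [load 33/36]
  18 → host 10 (new)  [load 18/36]
10 hosts opened.

10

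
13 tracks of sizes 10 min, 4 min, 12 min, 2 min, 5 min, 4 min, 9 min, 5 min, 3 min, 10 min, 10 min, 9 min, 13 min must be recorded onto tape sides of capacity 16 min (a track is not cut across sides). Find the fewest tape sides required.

Total = 13 + 12 + 10 + 10 + 10 + 9 + 9 + 5 + 5 + 4 + 4 + 3 + 2 = 96 min.
Lower bound: ⌈96/16⌉ = 6 tape sides.
Also, 7 tracks each exceed 8 min, and no two of those can share a side, so at least 7 tape sides are needed.
A packing using 7 tape sides:
  side 1: 13 + 3 = 16
  side 2: 12 + 4 = 16
  side 3: 10 + 5 = 15
  side 4: 10 + 5 = 15
  side 5: 10 + 4 + 2 = 16
  side 6: 9 = 9
  side 7: 9 = 9
This matches the lower bound, so 7 is optimal.

7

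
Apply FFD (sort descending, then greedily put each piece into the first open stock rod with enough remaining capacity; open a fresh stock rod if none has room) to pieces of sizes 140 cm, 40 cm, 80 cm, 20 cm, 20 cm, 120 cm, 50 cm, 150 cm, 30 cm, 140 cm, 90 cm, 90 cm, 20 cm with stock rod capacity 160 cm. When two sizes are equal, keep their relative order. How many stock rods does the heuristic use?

Sorted descending: 150, 140, 140, 120, 90, 90, 80, 50, 40, 30, 20, 20, 20.
  150 → stock rod 1 (new)  [load 150/160]
  140 → stock rod 2 (new)  [load 140/160]
  140 → stock rod 3 (new)  [load 140/160]
  120 → stock rod 4 (new)  [load 120/160]
  90 → stock rod 5 (new)  [load 90/160]
  90 → stock rod 6 (new)  [load 90/160]
  80 → stock rod 7 (new)  [load 80/160]
  50 → stock rod 5  [load 140/160]
  40 → stock rod 4  [load 160/160]
  30 → stock rod 6  [load 120/160]
  20 → stock rod 2  [load 160/160]
  20 → stock rod 3  [load 160/160]
  20 → stock rod 5  [load 160/160]
7 stock rods opened.

7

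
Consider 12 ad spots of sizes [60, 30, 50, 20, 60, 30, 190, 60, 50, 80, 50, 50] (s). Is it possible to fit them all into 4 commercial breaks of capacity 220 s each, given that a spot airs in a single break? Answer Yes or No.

A valid assignment using 4 commercial breaks:
  break 1: 190 + 30 = 220
  break 2: 80 + 60 + 60 + 20 = 220
  break 3: 60 + 50 + 50 + 50 = 210
  break 4: 50 + 30 = 80
Every load is within 220 s, so 4 commercial breaks suffice.

Yes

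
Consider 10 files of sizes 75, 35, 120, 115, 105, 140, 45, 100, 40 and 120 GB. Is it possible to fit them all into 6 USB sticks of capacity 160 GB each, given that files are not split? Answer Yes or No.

No

Total = 895 GB; ⌈895/160⌉ = 6.
The bound of 6 does not rule out 6, but exhaustive search shows no assignment into 6 USB sticks of capacity 160 GB exists — the minimum is 7.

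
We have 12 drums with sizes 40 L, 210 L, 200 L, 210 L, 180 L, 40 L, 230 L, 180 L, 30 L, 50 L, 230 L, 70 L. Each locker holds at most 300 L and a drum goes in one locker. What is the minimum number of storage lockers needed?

7

Total = 230 + 230 + 210 + 210 + 200 + 180 + 180 + 70 + 50 + 40 + 40 + 30 = 1670 L.
Lower bound: ⌈1670/300⌉ = 6 storage lockers.
Also, 7 drums each exceed 150 L, and no two of those can share a locker, so at least 7 storage lockers are needed.
A packing using 7 storage lockers:
  locker 1: 230 + 70 = 300
  locker 2: 230 + 50 = 280
  locker 3: 210 + 40 + 40 = 290
  locker 4: 210 + 30 = 240
  locker 5: 200 = 200
  locker 6: 180 = 180
  locker 7: 180 = 180
This matches the lower bound, so 7 is optimal.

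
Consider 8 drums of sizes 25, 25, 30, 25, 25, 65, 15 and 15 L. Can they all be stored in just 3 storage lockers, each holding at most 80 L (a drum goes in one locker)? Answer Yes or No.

Yes

A valid assignment using 3 storage lockers:
  locker 1: 65 + 15 = 80
  locker 2: 30 + 25 + 25 = 80
  locker 3: 25 + 25 + 15 = 65
Every load is within 80 L, so 3 storage lockers suffice.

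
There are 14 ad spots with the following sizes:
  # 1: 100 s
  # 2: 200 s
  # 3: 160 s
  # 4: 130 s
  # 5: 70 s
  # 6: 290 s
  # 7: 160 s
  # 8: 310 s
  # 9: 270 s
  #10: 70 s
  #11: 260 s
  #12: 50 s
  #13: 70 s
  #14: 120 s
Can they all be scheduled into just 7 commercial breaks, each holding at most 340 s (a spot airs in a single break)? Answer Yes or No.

A valid assignment using 7 commercial breaks:
  break 1: 310 = 310
  break 2: 290 + 50 = 340
  break 3: 270 + 70 = 340
  break 4: 260 + 70 = 330
  break 5: 200 + 130 = 330
  break 6: 160 + 160 = 320
  break 7: 120 + 100 + 70 = 290
Every load is within 340 s, so 7 commercial breaks suffice.

Yes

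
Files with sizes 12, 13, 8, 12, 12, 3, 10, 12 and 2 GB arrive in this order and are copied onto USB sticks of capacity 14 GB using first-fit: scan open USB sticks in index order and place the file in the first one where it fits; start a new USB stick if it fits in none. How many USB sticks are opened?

7

  12 → USB stick 1 (new)  [load 12/14]
  13 → USB stick 2 (new)  [load 13/14]
  8 → USB stick 3 (new)  [load 8/14]
  12 → USB stick 4 (new)  [load 12/14]
  12 → USB stick 5 (new)  [load 12/14]
  3 → USB stick 3  [load 11/14]
  10 → USB stick 6 (new)  [load 10/14]
  12 → USB stick 7 (new)  [load 12/14]
  2 → USB stick 1  [load 14/14]
7 USB sticks opened.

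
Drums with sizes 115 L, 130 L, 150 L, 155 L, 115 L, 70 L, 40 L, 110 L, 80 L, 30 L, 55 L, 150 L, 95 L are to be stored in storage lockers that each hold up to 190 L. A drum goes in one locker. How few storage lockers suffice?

8

Total = 155 + 150 + 150 + 130 + 115 + 115 + 110 + 95 + 80 + 70 + 55 + 40 + 30 = 1295 L.
Lower bound: ⌈1295/190⌉ = 7 storage lockers.
A packing using 8 storage lockers:
  locker 1: 155 + 30 = 185
  locker 2: 150 + 40 = 190
  locker 3: 150 = 150
  locker 4: 130 + 55 = 185
  locker 5: 115 + 70 = 185
  locker 6: 115 = 115
  locker 7: 110 + 80 = 190
  locker 8: 95 = 95
No arrangement into 7 storage lockers stays within capacity, so 8 is optimal.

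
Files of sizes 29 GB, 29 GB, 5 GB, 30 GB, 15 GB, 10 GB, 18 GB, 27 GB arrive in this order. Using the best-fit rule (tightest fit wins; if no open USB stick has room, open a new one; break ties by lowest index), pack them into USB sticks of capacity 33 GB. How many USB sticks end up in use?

  29 → USB stick 1 (new)  [load 29/33]
  29 → USB stick 2 (new)  [load 29/33]
  5 → USB stick 3 (new)  [load 5/33]
  30 → USB stick 4 (new)  [load 30/33]
  15 → USB stick 3  [load 20/33]
  10 → USB stick 3  [load 30/33]
  18 → USB stick 5 (new)  [load 18/33]
  27 → USB stick 6 (new)  [load 27/33]
6 USB sticks opened.

6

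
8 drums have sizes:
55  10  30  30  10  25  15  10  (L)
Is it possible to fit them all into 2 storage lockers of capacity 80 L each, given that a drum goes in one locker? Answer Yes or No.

Total = 185 L; ⌈185/80⌉ = 3.
At least 3 storage lockers are required, but only 2 are allowed.

No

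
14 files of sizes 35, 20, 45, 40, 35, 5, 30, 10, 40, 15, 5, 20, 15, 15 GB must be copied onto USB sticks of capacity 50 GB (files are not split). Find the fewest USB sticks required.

7

Total = 45 + 40 + 40 + 35 + 35 + 30 + 20 + 20 + 15 + 15 + 15 + 10 + 5 + 5 = 330 GB.
Lower bound: ⌈330/50⌉ = 7 USB sticks.
A packing using 7 USB sticks:
  USB stick 1: 45 + 5 = 50
  USB stick 2: 40 + 10 = 50
  USB stick 3: 40 + 5 = 45
  USB stick 4: 35 + 15 = 50
  USB stick 5: 35 + 15 = 50
  USB stick 6: 30 + 20 = 50
  USB stick 7: 20 + 15 = 35
This matches the lower bound, so 7 is optimal.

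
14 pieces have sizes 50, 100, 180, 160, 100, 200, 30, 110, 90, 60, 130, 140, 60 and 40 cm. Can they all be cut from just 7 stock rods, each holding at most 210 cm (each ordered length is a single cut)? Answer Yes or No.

No

Total = 1450 cm; ⌈1450/210⌉ = 7.
The bound of 7 does not rule out 7, but exhaustive search shows no assignment into 7 stock rods of capacity 210 cm exists — the minimum is 8.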